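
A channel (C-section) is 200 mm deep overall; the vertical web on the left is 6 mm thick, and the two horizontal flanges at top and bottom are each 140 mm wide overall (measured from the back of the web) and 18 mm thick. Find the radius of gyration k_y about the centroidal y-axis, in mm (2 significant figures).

Decompose the section into non-overlapping parts with the origin at the bottom-left of its bounding rectangle.
Web: 6 × 200, A = 1 200 mm², x = 3 mm, Ī = 3 600 mm⁴.
Top flange (beyond web): 134 × 18, A = 2 412 mm², x = 73 mm, Ī = 3 609 156 mm⁴.
Bottom flange (beyond web): 134 × 18, A = 2 412 mm², x = 73 mm, Ī = 3 609 156 mm⁴.
Centroid: x̄ = ΣA·x / ΣA = 59.06 mm.
Transfer each piece to the centroidal y-axis using Ī + A·d² with d = x − 59.06:
  web: d = -56.06 mm → contributes +3 774 300 mm⁴
  top flange (beyond web): d = 13.94 mm → contributes +4 078 149 mm⁴
  bottom flange (beyond web): d = 13.94 mm → contributes +4 078 149 mm⁴
Total I = 11 930 597 mm⁴.
Radius of gyration: k = √(I/A) = √(11 930 597 / 6 024) = 44.5 mm.

k_y ≈ 45 mm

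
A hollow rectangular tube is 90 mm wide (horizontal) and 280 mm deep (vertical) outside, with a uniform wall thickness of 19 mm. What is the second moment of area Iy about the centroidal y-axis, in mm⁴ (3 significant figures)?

Iy ≈ 1.42 × 10⁷ mm⁴

Split into non-overlapping primitives; take the origin at the lower-left of the bounding box.
Outer rectangle: 90 × 280, A = 25 200 mm², x = 45 mm, Ī = 17 010 000 mm⁴.
Inner void (subtracted): 52 × 242, A = 12 584 mm², x = 45 mm, Ī = 2 835 595 mm⁴.
By symmetry the centroid is at mid-width, x̄ = 45 mm.
All pieces are centred on the centroidal y-axis, so I = ΣĪ (holes subtracted) = 14 174 405 mm⁴.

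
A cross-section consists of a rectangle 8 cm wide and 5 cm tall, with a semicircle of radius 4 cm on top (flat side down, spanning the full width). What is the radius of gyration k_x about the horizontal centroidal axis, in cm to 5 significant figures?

k_x ≈ 2.4262 cm

Split into non-overlapping primitives; take the origin at the lower-left of the bounding box.
Rectangular body: 8 × 5, A = 40 cm², y = 2.5 cm, Ī = 83.33333 cm⁴.
Semicircular cap: semicircle r = 4, A = 25.13274 cm², y = 6.697653 cm, Ī = 28.09778 cm⁴.
Centroid: ȳ = ΣA·y / ΣA = 4.119746 cm.
Transfer each piece to the horizontal centroidal axis using Ī + A·d² with d = y − 4.119746:
  rectangular body: d = -1.619746 cm → contributes +188.2765 cm⁴
  semicircular cap: d = 2.577906 cm → contributes +195.12 cm⁴
Total I = 383.3964 cm⁴.
Radius of gyration: k = √(I/A) = √(383.3964 / 65.13274) = 2.426187 cm.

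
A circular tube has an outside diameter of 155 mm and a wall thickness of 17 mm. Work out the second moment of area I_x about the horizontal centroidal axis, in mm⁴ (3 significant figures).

I_x ≈ 1.78 × 10⁷ mm⁴

Break the section into simple shapes (no overlaps), measuring from the bottom-left corner of the bounding box.
Outer circle: ⌀155, A = 18 869 mm², y = 77.5 mm, Ī = 28 333 269 mm⁴.
Bore (subtracted): ⌀121, A = 11 499 mm², y = 77.5 mm, Ī = 10 522 317 mm⁴.
By symmetry the centroid is at mid-height, ȳ = 77.5 mm.
All pieces are centred on the horizontal centroidal axis, so I = ΣĪ (holes subtracted) = 17 810 952 mm⁴.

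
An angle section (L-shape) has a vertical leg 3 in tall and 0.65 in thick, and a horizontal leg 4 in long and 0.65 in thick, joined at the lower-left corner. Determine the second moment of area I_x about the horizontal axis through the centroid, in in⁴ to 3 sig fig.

Treat the section as a set of non-overlapping primitives; coordinates are from the bounding-box lower-left.
Vertical leg: 0.65 × 3, A = 1.95 in², y = 1.5 in, Ī = 1.4625 in⁴.
Horizontal leg (remainder): 3.35 × 0.65, A = 2.1775 in², y = 0.325 in, Ī = 0.076666 in⁴.
Centroid: ȳ = ΣA·y / ΣA = 0.88012 in.
Transfer each piece to the horizontal axis through the centroid using Ī + A·d² with d = y − 0.88012:
  vertical leg: d = 0.61988 in → contributes +2.2118 in⁴
  horizontal leg (remainder): d = -0.55512 in → contributes +0.74768 in⁴
Total I = 2.9595 in⁴.

I_x ≈ 2.96 in⁴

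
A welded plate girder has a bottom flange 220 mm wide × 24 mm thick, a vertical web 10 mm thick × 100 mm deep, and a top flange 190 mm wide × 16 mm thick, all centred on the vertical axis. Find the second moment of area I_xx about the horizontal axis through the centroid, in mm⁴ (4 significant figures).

Split into non-overlapping primitives; take the origin at the lower-left of the bounding box.
Bottom plate: 220 × 24, A = 5 280 mm², y = 12 mm, Ī = 253 440 mm⁴.
Web plate: 10 × 100, A = 1 000 mm², y = 74 mm, Ī = 833 333 mm⁴.
Top plate: 190 × 16, A = 3 040 mm², y = 132 mm, Ī = 64853.3 mm⁴.
Centroid: ȳ = ΣA·y / ΣA = 57.794 mm.
Transfer each piece to the horizontal axis through the centroid using Ī + A·d² with d = y − 57.794:
  bottom plate: d = -45.794 mm → contributes +11 326 073 mm⁴
  web plate: d = 16.206 mm → contributes +1 095 968 mm⁴
  top plate: d = 74.206 mm → contributes +16 804 710 mm⁴
Total I = 29 226 751 mm⁴.

I_xx ≈ 2.923 × 10⁷ mm⁴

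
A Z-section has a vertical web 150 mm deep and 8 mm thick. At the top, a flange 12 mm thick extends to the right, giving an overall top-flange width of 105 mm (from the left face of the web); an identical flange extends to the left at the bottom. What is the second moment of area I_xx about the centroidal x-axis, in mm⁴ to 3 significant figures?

Break the section into simple shapes (no overlaps), measuring from the bottom-left corner of the bounding box.
Web: 8 × 150, A = 1 200 mm², y = 75 mm, Ī = 2 250 000 mm⁴.
Top flange (beyond web): 97 × 12, A = 1 164 mm², y = 144 mm, Ī = 13 968 mm⁴.
Bottom flange (beyond web): 97 × 12, A = 1 164 mm², y = 6 mm, Ī = 13 968 mm⁴.
Centroid: ȳ = ΣA·y / ΣA = 75 mm.
Transfer each piece to the centroidal x-axis using Ī + A·d² with d = y − 75:
  web: d = 0 mm → contributes +2 250 000 mm⁴
  top flange (beyond web): d = 69 mm → contributes +5 555 772 mm⁴
  bottom flange (beyond web): d = -69 mm → contributes +5 555 772 mm⁴
Total I = 13 361 544 mm⁴.

I_xx ≈ 1.34 × 10⁷ mm⁴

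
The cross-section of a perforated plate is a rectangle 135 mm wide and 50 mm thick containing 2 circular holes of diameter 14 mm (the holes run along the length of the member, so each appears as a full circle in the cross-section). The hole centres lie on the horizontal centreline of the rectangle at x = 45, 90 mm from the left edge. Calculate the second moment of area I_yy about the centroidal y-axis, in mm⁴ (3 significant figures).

Decompose the section into non-overlapping parts with the origin at the bottom-left of its bounding rectangle.
Plate: 135 × 50, A = 6 750 mm², x = 67.5 mm, Ī = 10 251 563 mm⁴.
Hole 1 (subtracted): ⌀14, A = 153.94 mm², x = 45 mm, Ī = 1885.7 mm⁴.
Hole 2 (subtracted): ⌀14, A = 153.94 mm², x = 90 mm, Ī = 1885.7 mm⁴.
By symmetry the centroid is at mid-width, x̄ = 67.5 mm.
Transfer each piece to the centroidal y-axis using Ī + A·d² with d = x − 67.5:
  plate: d = 0 mm → contributes +10 251 563 mm⁴
  hole 1: d = -22.5 mm → contributes −79 817 mm⁴
  hole 2: d = 22.5 mm → contributes −79 817 mm⁴
Total I = 10 091 929 mm⁴.

I_yy ≈ 1.01 × 10⁷ mm⁴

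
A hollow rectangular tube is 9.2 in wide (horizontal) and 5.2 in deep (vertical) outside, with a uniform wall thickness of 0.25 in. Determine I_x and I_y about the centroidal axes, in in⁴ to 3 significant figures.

I_x ≈ 32.5 in⁴, I_y ≈ 79.5 in⁴

Break the section into simple shapes (no overlaps), measuring from the bottom-left corner of the bounding box.
Outer rectangle: 9.2 × 5.2, A = 47.84 in², y = 2.6 in, Ī = 107.8 in⁴.
Inner void (subtracted): 8.7 × 4.7, A = 40.89 in², y = 2.6 in, Ī = 75.272 in⁴.
By symmetry the centroid is at mid-height, ȳ = 2.6 in.
All pieces are centred on the centroidal x-axis, so I = ΣĪ (holes subtracted) = 32.528 in⁴.
Repeating about the centroidal y-axis gives I_y = 79.518 in⁴.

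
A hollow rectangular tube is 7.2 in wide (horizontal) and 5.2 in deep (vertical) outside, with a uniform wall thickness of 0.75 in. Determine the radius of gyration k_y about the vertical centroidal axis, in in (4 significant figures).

Break the section into simple shapes (no overlaps), measuring from the bottom-left corner of the bounding box.
Outer rectangle: 7.2 × 5.2, A = 37.44 in², x = 3.6 in, Ī = 161.741 in⁴.
Inner void (subtracted): 5.7 × 3.7, A = 21.09 in², x = 3.6 in, Ī = 57.1012 in⁴.
By symmetry the centroid is at mid-width, x̄ = 3.6 in.
All pieces are centred on the vertical centroidal axis, so I = ΣĪ (holes subtracted) = 104.64 in⁴.
Radius of gyration: k = √(I/A) = √(104.64 / 16.35) = 2.52982 in.

k_y ≈ 2.530 in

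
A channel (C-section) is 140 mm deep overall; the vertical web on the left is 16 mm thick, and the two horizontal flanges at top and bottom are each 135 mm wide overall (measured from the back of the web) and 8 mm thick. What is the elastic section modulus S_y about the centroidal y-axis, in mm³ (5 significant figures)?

Treat the section as a set of non-overlapping primitives; coordinates are from the bounding-box lower-left.
Web: 16 × 140, A = 2 240 mm², x = 8 mm, Ī = 47786.67 mm⁴.
Top flange (beyond web): 119 × 8, A = 952 mm², x = 75.5 mm, Ī = 1 123 439 mm⁴.
Bottom flange (beyond web): 119 × 8, A = 952 mm², x = 75.5 mm, Ī = 1 123 439 mm⁴.
Centroid: x̄ = ΣA·x / ΣA = 39.01351 mm.
Transfer each piece to the centroidal y-axis using Ī + A·d² with d = x − 39.01351:
  web: d = -31.01351 mm → contributes +2 202 304 mm⁴
  top flange (beyond web): d = 36.48649 mm → contributes +2 390 802 mm⁴
  bottom flange (beyond web): d = 36.48649 mm → contributes +2 390 802 mm⁴
Total I = 6 983 909 mm⁴.
Extreme fibre distance c = 95.98649 mm; S = I/c = 72759.29 mm³.

S_y ≈ 7.2759 × 10⁴ mm³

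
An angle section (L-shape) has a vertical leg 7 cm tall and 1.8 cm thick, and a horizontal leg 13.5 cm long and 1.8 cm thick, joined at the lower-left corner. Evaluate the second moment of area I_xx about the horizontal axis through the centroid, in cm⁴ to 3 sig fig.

Treat the section as a set of non-overlapping primitives; coordinates are from the bounding-box lower-left.
Vertical leg: 1.8 × 7, A = 12.6 cm², y = 3.5 cm, Ī = 51.45 cm⁴.
Horizontal leg (remainder): 11.7 × 1.8, A = 21.06 cm², y = 0.9 cm, Ī = 5.6862 cm⁴.
Centroid: ȳ = ΣA·y / ΣA = 1.8733 cm.
Transfer each piece to the horizontal axis through the centroid using Ī + A·d² with d = y − 1.8733:
  vertical leg: d = 1.6267 cm → contributes +84.793 cm⁴
  horizontal leg (remainder): d = -0.97326 cm → contributes +25.635 cm⁴
Total I = 110.43 cm⁴.

I_xx ≈ 110 cm⁴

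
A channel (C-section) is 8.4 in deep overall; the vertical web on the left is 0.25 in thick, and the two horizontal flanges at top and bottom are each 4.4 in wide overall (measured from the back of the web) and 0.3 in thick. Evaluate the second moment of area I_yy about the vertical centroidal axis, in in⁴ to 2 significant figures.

Break the section into simple shapes (no overlaps), measuring from the bottom-left corner of the bounding box.
Web: 0.25 × 8.4, A = 2.1 in², x = 0.125 in, Ī = 0.01094 in⁴.
Top flange (beyond web): 4.15 × 0.3, A = 1.245 in², x = 2.325 in, Ī = 1.787 in⁴.
Bottom flange (beyond web): 4.15 × 0.3, A = 1.245 in², x = 2.325 in, Ī = 1.787 in⁴.
Centroid: x̄ = ΣA·x / ΣA = 1.318 in.
Transfer each piece to the vertical centroidal axis using Ī + A·d² with d = x − 1.318:
  web: d = -1.193 in → contributes +3.002 in⁴
  top flange (beyond web): d = 1.007 in → contributes +3.048 in⁴
  bottom flange (beyond web): d = 1.007 in → contributes +3.048 in⁴
Total I = 9.098 in⁴.

I_yy ≈ 9.1 in⁴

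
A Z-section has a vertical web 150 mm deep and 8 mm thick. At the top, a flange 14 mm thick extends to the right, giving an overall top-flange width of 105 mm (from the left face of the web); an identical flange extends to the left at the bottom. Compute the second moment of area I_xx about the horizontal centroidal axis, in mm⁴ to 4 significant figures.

I_xx ≈ 1.485 × 10⁷ mm⁴

Split into non-overlapping primitives; take the origin at the lower-left of the bounding box.
Web: 8 × 150, A = 1 200 mm², y = 75 mm, Ī = 2 250 000 mm⁴.
Top flange (beyond web): 97 × 14, A = 1 358 mm², y = 143 mm, Ī = 22180.7 mm⁴.
Bottom flange (beyond web): 97 × 14, A = 1 358 mm², y = 7 mm, Ī = 22180.7 mm⁴.
Centroid: ȳ = ΣA·y / ΣA = 75 mm.
Transfer each piece to the horizontal centroidal axis using Ī + A·d² with d = y − 75:
  web: d = 0 mm → contributes +2 250 000 mm⁴
  top flange (beyond web): d = 68 mm → contributes +6 301 573 mm⁴
  bottom flange (beyond web): d = -68 mm → contributes +6 301 573 mm⁴
Total I = 14 853 145 mm⁴.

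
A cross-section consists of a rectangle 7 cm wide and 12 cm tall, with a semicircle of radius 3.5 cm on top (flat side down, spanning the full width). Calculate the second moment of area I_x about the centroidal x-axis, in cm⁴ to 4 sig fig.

I_x ≈ 1902 cm⁴

Split into non-overlapping primitives; take the origin at the lower-left of the bounding box.
Rectangular body: 7 × 12, A = 84 cm², y = 6 cm, Ī = 1 008 cm⁴.
Semicircular cap: semicircle r = 3.5, A = 19.2423 cm², y = 13.4854 cm, Ī = 16.4704 cm⁴.
Centroid: ȳ = ΣA·y / ΣA = 7.39513 cm.
Transfer each piece to the centroidal x-axis using Ī + A·d² with d = y − 7.39513:
  rectangular body: d = -1.39513 cm → contributes +1171.5 cm⁴
  semicircular cap: d = 6.09031 cm → contributes +730.202 cm⁴
Total I = 1901.7 cm⁴.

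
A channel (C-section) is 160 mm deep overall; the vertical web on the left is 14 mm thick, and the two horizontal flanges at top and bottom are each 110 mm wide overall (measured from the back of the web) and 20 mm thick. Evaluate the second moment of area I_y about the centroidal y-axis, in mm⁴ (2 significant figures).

I_y ≈ 7.3 × 10⁶ mm⁴

Treat the section as a set of non-overlapping primitives; coordinates are from the bounding-box lower-left.
Web: 14 × 160, A = 2 240 mm², x = 7 mm, Ī = 36 587 mm⁴.
Top flange (beyond web): 96 × 20, A = 1 920 mm², x = 62 mm, Ī = 1 474 560 mm⁴.
Bottom flange (beyond web): 96 × 20, A = 1 920 mm², x = 62 mm, Ī = 1 474 560 mm⁴.
Centroid: x̄ = ΣA·x / ΣA = 41.74 mm.
Transfer each piece to the centroidal y-axis using Ī + A·d² with d = x − 41.74:
  web: d = -34.74 mm → contributes +2 739 479 mm⁴
  top flange (beyond web): d = 20.26 mm → contributes +2 262 903 mm⁴
  bottom flange (beyond web): d = 20.26 mm → contributes +2 262 903 mm⁴
Total I = 7 265 286 mm⁴.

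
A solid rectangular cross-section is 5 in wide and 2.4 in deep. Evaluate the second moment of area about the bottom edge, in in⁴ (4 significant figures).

The section: 5 × 2.4, A = 12 in², y = 1.2 in, Ī = 5.76 in⁴.
Transfer it to the base of the section using Ī + A·d² with d = y − 0:
  the section: d = 1.2 in → contributes +23.04 in⁴
Total I = 23.04 in⁴.

I_base ≈ 23.04 in⁴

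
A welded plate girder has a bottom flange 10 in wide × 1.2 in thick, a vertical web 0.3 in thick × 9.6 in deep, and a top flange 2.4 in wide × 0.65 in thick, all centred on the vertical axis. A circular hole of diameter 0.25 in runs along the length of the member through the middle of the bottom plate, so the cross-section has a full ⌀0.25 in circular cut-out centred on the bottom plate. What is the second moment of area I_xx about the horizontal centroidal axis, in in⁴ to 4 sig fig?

Decompose the section into non-overlapping parts with the origin at the bottom-left of its bounding rectangle.
Bottom plate: 10 × 1.2, A = 12 in², y = 0.6 in, Ī = 1.44 in⁴.
Web plate: 0.3 × 9.6, A = 2.88 in², y = 6 in, Ī = 22.1184 in⁴.
Top plate: 2.4 × 0.65, A = 1.56 in², y = 11.125 in, Ī = 0.054925 in⁴.
Hole (subtracted): ⌀0.25, A = 0.0490874 in², y = 0.6 in, Ī = 0.000191748 in⁴.
Centroid: ȳ = ΣA·y / ΣA = 2.55053 in.
Transfer each piece to the horizontal centroidal axis using Ī + A·d² with d = y − 2.55053:
  bottom plate: d = -1.95053 in → contributes +47.0949 in⁴
  web plate: d = 3.44947 in → contributes +56.387 in⁴
  top plate: d = 8.57447 in → contributes +114.748 in⁴
  hole: d = -1.95053 in → contributes −0.186948 in⁴
Total I = 218.043 in⁴.

I_xx ≈ 218.0 in⁴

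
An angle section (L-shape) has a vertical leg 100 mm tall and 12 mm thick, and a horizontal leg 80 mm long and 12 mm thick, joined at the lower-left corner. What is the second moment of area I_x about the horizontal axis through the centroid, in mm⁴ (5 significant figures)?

I_x ≈ 1.9501 × 10⁶ mm⁴

Decompose the section into non-overlapping parts with the origin at the bottom-left of its bounding rectangle.
Vertical leg: 12 × 100, A = 1 200 mm², y = 50 mm, Ī = 1 000 000 mm⁴.
Horizontal leg (remainder): 68 × 12, A = 816 mm², y = 6 mm, Ī = 9 792 mm⁴.
Centroid: ȳ = ΣA·y / ΣA = 32.19048 mm.
Transfer each piece to the horizontal axis through the centroid using Ī + A·d² with d = y − 32.19048:
  vertical leg: d = 17.80952 mm → contributes +1 380 615 mm⁴
  horizontal leg (remainder): d = -26.19048 mm → contributes +569519.9 mm⁴
Total I = 1 950 135 mm⁴.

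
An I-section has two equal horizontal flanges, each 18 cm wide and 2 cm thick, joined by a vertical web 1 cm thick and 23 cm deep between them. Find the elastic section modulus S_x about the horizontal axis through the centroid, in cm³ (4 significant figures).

S_x ≈ 910.2 cm³

Split into non-overlapping primitives; take the origin at the lower-left of the bounding box.
Bottom flange: 18 × 2, A = 36 cm², y = 1 cm, Ī = 12 cm⁴.
Web: 1 × 23, A = 23 cm², y = 13.5 cm, Ī = 1013.92 cm⁴.
Top flange: 18 × 2, A = 36 cm², y = 26 cm, Ī = 12 cm⁴.
By symmetry the centroid is at mid-height, ȳ = 13.5 cm.
Transfer each piece to the horizontal axis through the centroid using Ī + A·d² with d = y − 13.5:
  bottom flange: d = -12.5 cm → contributes +5 637 cm⁴
  web: d = 0 cm → contributes +1013.92 cm⁴
  top flange: d = 12.5 cm → contributes +5 637 cm⁴
Total I = 12287.9 cm⁴.
Extreme fibre distance c = 13.5 cm; S = I/c = 910.216 cm³.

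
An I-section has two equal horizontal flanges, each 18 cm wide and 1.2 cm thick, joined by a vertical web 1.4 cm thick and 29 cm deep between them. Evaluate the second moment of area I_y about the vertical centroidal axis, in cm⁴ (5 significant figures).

I_y ≈ 1173.0 cm⁴

Treat the section as a set of non-overlapping primitives; coordinates are from the bounding-box lower-left.
Bottom flange: 18 × 1.2, A = 21.6 cm², x = 9 cm, Ī = 583.2 cm⁴.
Web: 1.4 × 29, A = 40.6 cm², x = 9 cm, Ī = 6.631333 cm⁴.
Top flange: 18 × 1.2, A = 21.6 cm², x = 9 cm, Ī = 583.2 cm⁴.
By symmetry the centroid is at mid-width, x̄ = 9 cm.
All pieces are centred on the vertical centroidal axis, so I = ΣĪ = 1173.031 cm⁴.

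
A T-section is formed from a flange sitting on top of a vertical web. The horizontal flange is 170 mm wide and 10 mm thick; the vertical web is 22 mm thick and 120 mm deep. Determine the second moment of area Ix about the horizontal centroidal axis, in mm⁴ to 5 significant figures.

Ix ≈ 7.5512 × 10⁶ mm⁴

Split into non-overlapping primitives; take the origin at the lower-left of the bounding box.
Flange: 170 × 10, A = 1 700 mm², y = 125 mm, Ī = 14166.67 mm⁴.
Web: 22 × 120, A = 2 640 mm², y = 60 mm, Ī = 3 168 000 mm⁴.
Centroid: ȳ = ΣA·y / ΣA = 85.46083 mm.
Transfer each piece to the horizontal centroidal axis using Ī + A·d² with d = y − 85.46083:
  flange: d = 39.53917 mm → contributes +2 671 855 mm⁴
  web: d = -25.46083 mm → contributes +4 879 390 mm⁴
Total I = 7 551 245 mm⁴.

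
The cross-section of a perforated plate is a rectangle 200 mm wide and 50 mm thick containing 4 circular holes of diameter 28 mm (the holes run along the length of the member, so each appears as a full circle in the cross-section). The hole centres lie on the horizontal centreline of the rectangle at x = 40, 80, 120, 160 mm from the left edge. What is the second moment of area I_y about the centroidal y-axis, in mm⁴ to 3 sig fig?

I_y ≈ 2.83 × 10⁷ mm⁴

Break the section into simple shapes (no overlaps), measuring from the bottom-left corner of the bounding box.
Plate: 200 × 50, A = 10 000 mm², x = 100 mm, Ī = 33 333 333 mm⁴.
Hole 1 (subtracted): ⌀28, A = 615.75 mm², x = 40 mm, Ī = 30 172 mm⁴.
Hole 2 (subtracted): ⌀28, A = 615.75 mm², x = 80 mm, Ī = 30 172 mm⁴.
Hole 3 (subtracted): ⌀28, A = 615.75 mm², x = 120 mm, Ī = 30 172 mm⁴.
Hole 4 (subtracted): ⌀28, A = 615.75 mm², x = 160 mm, Ī = 30 172 mm⁴.
By symmetry the centroid is at mid-width, x̄ = 100 mm.
Transfer each piece to the centroidal y-axis using Ī + A·d² with d = x − 100:
  plate: d = 0 mm → contributes +33 333 333 mm⁴
  hole 1: d = -60 mm → contributes −2 246 880 mm⁴
  hole 2: d = -20 mm → contributes −276 473 mm⁴
  hole 3: d = 20 mm → contributes −276 473 mm⁴
  hole 4: d = 60 mm → contributes −2 246 880 mm⁴
Total I = 28 286 629 mm⁴.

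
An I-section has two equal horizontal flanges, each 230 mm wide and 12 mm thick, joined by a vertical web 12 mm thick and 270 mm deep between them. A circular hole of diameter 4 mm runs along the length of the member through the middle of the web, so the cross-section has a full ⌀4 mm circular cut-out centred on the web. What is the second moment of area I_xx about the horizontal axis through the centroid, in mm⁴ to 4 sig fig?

Treat the section as a set of non-overlapping primitives; coordinates are from the bounding-box lower-left.
Bottom flange: 230 × 12, A = 2 760 mm², y = 6 mm, Ī = 33 120 mm⁴.
Web: 12 × 270, A = 3 240 mm², y = 147 mm, Ī = 19 683 000 mm⁴.
Top flange: 230 × 12, A = 2 760 mm², y = 288 mm, Ī = 33 120 mm⁴.
Hole (subtracted): ⌀4, A = 12.5664 mm², y = 147 mm, Ī = 12.5664 mm⁴.
By symmetry the centroid is at mid-height, ȳ = 147 mm.
Transfer each piece to the horizontal axis through the centroid using Ī + A·d² with d = y − 147:
  bottom flange: d = -141 mm → contributes +54 904 680 mm⁴
  web: d = 0 mm → contributes +19 683 000 mm⁴
  top flange: d = 141 mm → contributes +54 904 680 mm⁴
  hole: d = 0 mm → contributes −12.5664 mm⁴
Total I = 129 492 347 mm⁴.

I_xx ≈ 1.295 × 10⁸ mm⁴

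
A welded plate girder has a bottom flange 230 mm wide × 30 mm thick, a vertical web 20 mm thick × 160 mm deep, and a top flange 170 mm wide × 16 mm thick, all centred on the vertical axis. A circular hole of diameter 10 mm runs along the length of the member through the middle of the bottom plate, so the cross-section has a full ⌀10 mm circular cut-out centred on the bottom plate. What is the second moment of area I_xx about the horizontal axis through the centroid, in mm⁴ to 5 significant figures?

Decompose the section into non-overlapping parts with the origin at the bottom-left of its bounding rectangle.
Bottom plate: 230 × 30, A = 6 900 mm², y = 15 mm, Ī = 517 500 mm⁴.
Web plate: 20 × 160, A = 3 200 mm², y = 110 mm, Ī = 6 826 667 mm⁴.
Top plate: 170 × 16, A = 2 720 mm², y = 198 mm, Ī = 58026.67 mm⁴.
Hole (subtracted): ⌀10, A = 78.53982 mm², y = 15 mm, Ī = 490.8739 mm⁴.
Centroid: ȳ = ΣA·y / ΣA = 77.92528 mm.
Transfer each piece to the horizontal axis through the centroid using Ī + A·d² with d = y − 77.92528:
  bottom plate: d = -62.92528 mm → contributes +27 838 680 mm⁴
  web plate: d = 32.07472 mm → contributes +10 118 786 mm⁴
  top plate: d = 120.0747 mm → contributes +39 274 816 mm⁴
  hole: d = -62.92528 mm → contributes −311476.5 mm⁴
Total I = 76 920 807 mm⁴.

I_xx ≈ 7.6921 × 10⁷ mm⁴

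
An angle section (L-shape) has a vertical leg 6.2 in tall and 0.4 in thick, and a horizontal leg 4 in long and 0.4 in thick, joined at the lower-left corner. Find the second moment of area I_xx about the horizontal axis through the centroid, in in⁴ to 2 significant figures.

I_xx ≈ 16 in⁴

Treat the section as a set of non-overlapping primitives; coordinates are from the bounding-box lower-left.
Vertical leg: 0.4 × 6.2, A = 2.48 in², y = 3.1 in, Ī = 7.944 in⁴.
Horizontal leg (remainder): 3.6 × 0.4, A = 1.44 in², y = 0.2 in, Ī = 0.0192 in⁴.
Centroid: ȳ = ΣA·y / ΣA = 2.035 in.
Transfer each piece to the horizontal axis through the centroid using Ī + A·d² with d = y − 2.035:
  vertical leg: d = 1.065 in → contributes +10.76 in⁴
  horizontal leg (remainder): d = -1.835 in → contributes +4.866 in⁴
Total I = 15.63 in⁴.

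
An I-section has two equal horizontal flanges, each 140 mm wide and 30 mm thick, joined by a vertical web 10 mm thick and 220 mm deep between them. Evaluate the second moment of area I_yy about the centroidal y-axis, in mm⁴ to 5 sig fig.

I_yy ≈ 1.3738 × 10⁷ mm⁴

Treat the section as a set of non-overlapping primitives; coordinates are from the bounding-box lower-left.
Bottom flange: 140 × 30, A = 4 200 mm², x = 70 mm, Ī = 6 860 000 mm⁴.
Web: 10 × 220, A = 2 200 mm², x = 70 mm, Ī = 18333.33 mm⁴.
Top flange: 140 × 30, A = 4 200 mm², x = 70 mm, Ī = 6 860 000 mm⁴.
By symmetry the centroid is at mid-width, x̄ = 70 mm.
All pieces are centred on the centroidal y-axis, so I = ΣĪ = 13 738 333 mm⁴.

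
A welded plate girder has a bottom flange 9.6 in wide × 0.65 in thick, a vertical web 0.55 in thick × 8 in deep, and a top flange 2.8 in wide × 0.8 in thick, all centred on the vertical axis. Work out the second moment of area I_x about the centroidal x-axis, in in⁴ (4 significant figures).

Break the section into simple shapes (no overlaps), measuring from the bottom-left corner of the bounding box.
Bottom plate: 9.6 × 0.65, A = 6.24 in², y = 0.325 in, Ī = 0.2197 in⁴.
Web plate: 0.55 × 8, A = 4.4 in², y = 4.65 in, Ī = 23.4667 in⁴.
Top plate: 2.8 × 0.8, A = 2.24 in², y = 9.05 in, Ī = 0.119467 in⁴.
Centroid: ȳ = ΣA·y / ΣA = 3.31988 in.
Transfer each piece to the centroidal x-axis using Ī + A·d² with d = y − 3.31988:
  bottom plate: d = -2.99488 in → contributes +56.188 in⁴
  web plate: d = 1.33012 in → contributes +31.2513 in⁴
  top plate: d = 5.73012 in → contributes +73.6684 in⁴
Total I = 161.108 in⁴.

I_x ≈ 161.1 in⁴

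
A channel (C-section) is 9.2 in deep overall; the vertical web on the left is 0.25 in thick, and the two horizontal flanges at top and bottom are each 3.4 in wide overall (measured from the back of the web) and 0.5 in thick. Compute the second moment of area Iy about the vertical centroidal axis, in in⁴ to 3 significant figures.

Treat the section as a set of non-overlapping primitives; coordinates are from the bounding-box lower-left.
Web: 0.25 × 9.2, A = 2.3 in², x = 0.125 in, Ī = 0.011979 in⁴.
Top flange (beyond web): 3.15 × 0.5, A = 1.575 in², x = 1.825 in, Ī = 1.3023 in⁴.
Bottom flange (beyond web): 3.15 × 0.5, A = 1.575 in², x = 1.825 in, Ī = 1.3023 in⁴.
Centroid: x̄ = ΣA·x / ΣA = 1.1076 in.
Transfer each piece to the vertical centroidal axis using Ī + A·d² with d = x − 1.1076:
  web: d = -0.98257 in → contributes +2.2325 in⁴
  top flange (beyond web): d = 0.71743 in → contributes +2.113 in⁴
  bottom flange (beyond web): d = 0.71743 in → contributes +2.113 in⁴
Total I = 6.4585 in⁴.

Iy ≈ 6.46 in⁴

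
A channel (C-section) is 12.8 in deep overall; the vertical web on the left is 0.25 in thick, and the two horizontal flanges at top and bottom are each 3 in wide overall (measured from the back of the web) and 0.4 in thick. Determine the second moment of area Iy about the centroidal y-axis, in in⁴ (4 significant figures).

Iy ≈ 4.336 in⁴

Break the section into simple shapes (no overlaps), measuring from the bottom-left corner of the bounding box.
Web: 0.25 × 12.8, A = 3.2 in², x = 0.125 in, Ī = 0.0166667 in⁴.
Top flange (beyond web): 2.75 × 0.4, A = 1.1 in², x = 1.625 in, Ī = 0.693229 in⁴.
Bottom flange (beyond web): 2.75 × 0.4, A = 1.1 in², x = 1.625 in, Ī = 0.693229 in⁴.
Centroid: x̄ = ΣA·x / ΣA = 0.736111 in.
Transfer each piece to the centroidal y-axis using Ī + A·d² with d = x − 0.736111:
  web: d = -0.611111 in → contributes +1.21173 in⁴
  top flange (beyond web): d = 0.888889 in → contributes +1.56236 in⁴
  bottom flange (beyond web): d = 0.888889 in → contributes +1.56236 in⁴
Total I = 4.33646 in⁴.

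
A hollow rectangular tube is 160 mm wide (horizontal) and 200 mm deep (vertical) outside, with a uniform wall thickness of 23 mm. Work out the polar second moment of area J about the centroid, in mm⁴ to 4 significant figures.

J ≈ 1.212 × 10⁸ mm⁴

Decompose the section into non-overlapping parts with the origin at the bottom-left of its bounding rectangle.
Outer rectangle: 160 × 200, A = 32 000 mm², y = 100 mm, Ī = 106 666 667 mm⁴.
Inner void (subtracted): 114 × 154, A = 17 556 mm², y = 100 mm, Ī = 34 696 508 mm⁴.
By symmetry the centroid is at mid-height, ȳ = 100 mm.
All pieces are centred on the centroidal x-axis, so I = ΣĪ (holes subtracted) = 71 970 159 mm⁴.
Repeating about the centroidal y-axis gives I_y = 49 253 519 mm⁴.
Polar second moment: J = I_x + I_y = 121 223 677 mm⁴.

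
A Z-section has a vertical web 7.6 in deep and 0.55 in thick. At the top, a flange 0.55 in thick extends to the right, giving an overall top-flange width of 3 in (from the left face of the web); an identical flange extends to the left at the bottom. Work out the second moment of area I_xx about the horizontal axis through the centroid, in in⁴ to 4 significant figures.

I_xx ≈ 53.67 in⁴

Treat the section as a set of non-overlapping primitives; coordinates are from the bounding-box lower-left.
Web: 0.55 × 7.6, A = 4.18 in², y = 3.8 in, Ī = 20.1197 in⁴.
Top flange (beyond web): 2.45 × 0.55, A = 1.3475 in², y = 7.325 in, Ī = 0.0339682 in⁴.
Bottom flange (beyond web): 2.45 × 0.55, A = 1.3475 in², y = 0.275 in, Ī = 0.0339682 in⁴.
Centroid: ȳ = ΣA·y / ΣA = 3.8 in.
Transfer each piece to the horizontal axis through the centroid using Ī + A·d² with d = y − 3.8:
  web: d = 0 in → contributes +20.1197 in⁴
  top flange (beyond web): d = 3.525 in → contributes +16.7775 in⁴
  bottom flange (beyond web): d = -3.525 in → contributes +16.7775 in⁴
Total I = 53.6747 in⁴.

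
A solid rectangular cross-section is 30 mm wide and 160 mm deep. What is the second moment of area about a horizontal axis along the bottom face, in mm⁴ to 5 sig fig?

I_base ≈ 4.0960 × 10⁷ mm⁴

The section: 30 × 160, A = 4 800 mm², y = 80 mm, Ī = 10 240 000 mm⁴.
Transfer it to the bottom edge using Ī + A·d² with d = y − 0:
  the section: d = 80 mm → contributes +40 960 000 mm⁴
Total I = 40 960 000 mm⁴.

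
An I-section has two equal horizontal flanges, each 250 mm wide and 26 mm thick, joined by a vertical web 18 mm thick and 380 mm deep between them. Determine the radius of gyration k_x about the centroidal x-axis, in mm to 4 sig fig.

k_x ≈ 176.6 mm

Treat the section as a set of non-overlapping primitives; coordinates are from the bounding-box lower-left.
Bottom flange: 250 × 26, A = 6 500 mm², y = 13 mm, Ī = 366 167 mm⁴.
Web: 18 × 380, A = 6 840 mm², y = 216 mm, Ī = 82 308 000 mm⁴.
Top flange: 250 × 26, A = 6 500 mm², y = 419 mm, Ī = 366 167 mm⁴.
By symmetry the centroid is at mid-height, ȳ = 216 mm.
Transfer each piece to the centroidal x-axis using Ī + A·d² with d = y − 216:
  bottom flange: d = -203 mm → contributes +268 224 667 mm⁴
  web: d = 0 mm → contributes +82 308 000 mm⁴
  top flange: d = 203 mm → contributes +268 224 667 mm⁴
Total I = 618 757 333 mm⁴.
Radius of gyration: k = √(I/A) = √(618 757 333 / 19 840) = 176.599 mm.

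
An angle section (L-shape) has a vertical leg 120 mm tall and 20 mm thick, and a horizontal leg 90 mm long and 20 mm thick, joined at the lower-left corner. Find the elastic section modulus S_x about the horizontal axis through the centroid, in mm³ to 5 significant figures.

Treat the section as a set of non-overlapping primitives; coordinates are from the bounding-box lower-left.
Vertical leg: 20 × 120, A = 2 400 mm², y = 60 mm, Ī = 2 880 000 mm⁴.
Horizontal leg (remainder): 70 × 20, A = 1 400 mm², y = 10 mm, Ī = 46666.67 mm⁴.
Centroid: ȳ = ΣA·y / ΣA = 41.57895 mm.
Transfer each piece to the horizontal axis through the centroid using Ī + A·d² with d = y − 41.57895:
  vertical leg: d = 18.42105 mm → contributes +3 694 404 mm⁴
  horizontal leg (remainder): d = -31.57895 mm → contributes +1 442 789 mm⁴
Total I = 5 137 193 mm⁴.
Extreme fibre distance c = 78.42105 mm; S = I/c = 65507.83 mm³.

S_x ≈ 6.5508 × 10⁴ mm³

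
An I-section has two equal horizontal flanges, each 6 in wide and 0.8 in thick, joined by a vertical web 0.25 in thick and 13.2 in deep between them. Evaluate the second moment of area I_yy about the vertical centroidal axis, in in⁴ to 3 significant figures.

I_yy ≈ 28.8 in⁴

Break the section into simple shapes (no overlaps), measuring from the bottom-left corner of the bounding box.
Bottom flange: 6 × 0.8, A = 4.8 in², x = 3 in, Ī = 14.4 in⁴.
Web: 0.25 × 13.2, A = 3.3 in², x = 3 in, Ī = 0.017188 in⁴.
Top flange: 6 × 0.8, A = 4.8 in², x = 3 in, Ī = 14.4 in⁴.
By symmetry the centroid is at mid-width, x̄ = 3 in.
All pieces are centred on the vertical centroidal axis, so I = ΣĪ = 28.817 in⁴.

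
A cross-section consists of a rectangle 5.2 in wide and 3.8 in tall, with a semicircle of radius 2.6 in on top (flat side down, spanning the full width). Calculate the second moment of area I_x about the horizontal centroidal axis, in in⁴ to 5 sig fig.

I_x ≈ 91.100 in⁴

Break the section into simple shapes (no overlaps), measuring from the bottom-left corner of the bounding box.
Rectangular body: 5.2 × 3.8, A = 19.76 in², y = 1.9 in, Ī = 23.77787 in⁴.
Semicircular cap: semicircle r = 2.6, A = 10.61858 in², y = 4.903474 in, Ī = 5.01563 in⁴.
Centroid: ȳ = ΣA·y / ΣA = 2.94984 in.
Transfer each piece to the horizontal centroidal axis using Ī + A·d² with d = y − 2.94984:
  rectangular body: d = -1.04984 in → contributes +45.55661 in⁴
  semicircular cap: d = 1.953635 in → contributes +45.54345 in⁴
Total I = 91.10006 in⁴.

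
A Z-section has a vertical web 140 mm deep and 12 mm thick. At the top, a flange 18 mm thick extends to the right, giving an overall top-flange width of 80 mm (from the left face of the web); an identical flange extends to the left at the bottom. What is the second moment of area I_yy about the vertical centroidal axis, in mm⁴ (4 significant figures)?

I_yy ≈ 4.880 × 10⁶ mm⁴

Decompose the section into non-overlapping parts with the origin at the bottom-left of its bounding rectangle.
Web: 12 × 140, A = 1 680 mm², x = 74 mm, Ī = 20 160 mm⁴.
Top flange (beyond web): 68 × 18, A = 1 224 mm², x = 114 mm, Ī = 471 648 mm⁴.
Bottom flange (beyond web): 68 × 18, A = 1 224 mm², x = 34 mm, Ī = 471 648 mm⁴.
Centroid: x̄ = ΣA·x / ΣA = 74 mm.
Transfer each piece to the vertical centroidal axis using Ī + A·d² with d = x − 74:
  web: d = 0 mm → contributes +20 160 mm⁴
  top flange (beyond web): d = 40 mm → contributes +2 430 048 mm⁴
  bottom flange (beyond web): d = -40 mm → contributes +2 430 048 mm⁴
Total I = 4 880 256 mm⁴.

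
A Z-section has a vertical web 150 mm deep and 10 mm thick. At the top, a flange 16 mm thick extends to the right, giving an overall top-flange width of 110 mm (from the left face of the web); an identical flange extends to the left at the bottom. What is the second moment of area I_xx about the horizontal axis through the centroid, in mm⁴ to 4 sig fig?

I_xx ≈ 1.725 × 10⁷ mm⁴

Treat the section as a set of non-overlapping primitives; coordinates are from the bounding-box lower-left.
Web: 10 × 150, A = 1 500 mm², y = 75 mm, Ī = 2 812 500 mm⁴.
Top flange (beyond web): 100 × 16, A = 1 600 mm², y = 142 mm, Ī = 34133.3 mm⁴.
Bottom flange (beyond web): 100 × 16, A = 1 600 mm², y = 8 mm, Ī = 34133.3 mm⁴.
Centroid: ȳ = ΣA·y / ΣA = 75 mm.
Transfer each piece to the horizontal axis through the centroid using Ī + A·d² with d = y − 75:
  web: d = 0 mm → contributes +2 812 500 mm⁴
  top flange (beyond web): d = 67 mm → contributes +7 216 533 mm⁴
  bottom flange (beyond web): d = -67 mm → contributes +7 216 533 mm⁴
Total I = 17 245 567 mm⁴.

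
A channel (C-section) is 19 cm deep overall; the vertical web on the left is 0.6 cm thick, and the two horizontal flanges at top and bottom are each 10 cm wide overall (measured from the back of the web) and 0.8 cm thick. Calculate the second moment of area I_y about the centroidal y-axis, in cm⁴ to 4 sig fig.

I_y ≈ 273.2 cm⁴

Split into non-overlapping primitives; take the origin at the lower-left of the bounding box.
Web: 0.6 × 19, A = 11.4 cm², x = 0.3 cm, Ī = 0.342 cm⁴.
Top flange (beyond web): 9.4 × 0.8, A = 7.52 cm², x = 5.3 cm, Ī = 55.3723 cm⁴.
Bottom flange (beyond web): 9.4 × 0.8, A = 7.52 cm², x = 5.3 cm, Ī = 55.3723 cm⁴.
Centroid: x̄ = ΣA·x / ΣA = 3.14418 cm.
Transfer each piece to the centroidal y-axis using Ī + A·d² with d = x − 3.14418:
  web: d = -2.84418 cm → contributes +92.5604 cm⁴
  top flange (beyond web): d = 2.15582 cm → contributes +90.3221 cm⁴
  bottom flange (beyond web): d = 2.15582 cm → contributes +90.3221 cm⁴
Total I = 273.205 cm⁴.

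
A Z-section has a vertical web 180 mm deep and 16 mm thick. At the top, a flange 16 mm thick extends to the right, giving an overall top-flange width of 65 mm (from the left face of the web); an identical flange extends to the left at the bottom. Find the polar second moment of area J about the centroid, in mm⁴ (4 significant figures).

Break the section into simple shapes (no overlaps), measuring from the bottom-left corner of the bounding box.
Web: 16 × 180, A = 2 880 mm², y = 90 mm, Ī = 7 776 000 mm⁴.
Top flange (beyond web): 49 × 16, A = 784 mm², y = 172 mm, Ī = 16725.3 mm⁴.
Bottom flange (beyond web): 49 × 16, A = 784 mm², y = 8 mm, Ī = 16725.3 mm⁴.
Centroid: ȳ = ΣA·y / ΣA = 90 mm.
Transfer each piece to the centroidal x-axis using Ī + A·d² with d = y − 90:
  web: d = 0 mm → contributes +7 776 000 mm⁴
  top flange (beyond web): d = 82 mm → contributes +5 288 341 mm⁴
  bottom flange (beyond web): d = -82 mm → contributes +5 288 341 mm⁴
Total I = 18 352 683 mm⁴.
For the y-axis: x̄ = 57 mm.
Repeating about the centroidal y-axis gives I_y = 2 031 371 mm⁴.
Polar second moment: J = I_x + I_y = 20 384 053 mm⁴.

J ≈ 2.038 × 10⁷ mm⁴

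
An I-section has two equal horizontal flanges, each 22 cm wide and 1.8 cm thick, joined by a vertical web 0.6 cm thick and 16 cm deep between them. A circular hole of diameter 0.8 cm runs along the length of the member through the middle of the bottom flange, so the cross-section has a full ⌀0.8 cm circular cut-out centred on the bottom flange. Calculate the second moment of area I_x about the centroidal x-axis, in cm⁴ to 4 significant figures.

Break the section into simple shapes (no overlaps), measuring from the bottom-left corner of the bounding box.
Bottom flange: 22 × 1.8, A = 39.6 cm², y = 0.9 cm, Ī = 10.692 cm⁴.
Web: 0.6 × 16, A = 9.6 cm², y = 9.8 cm, Ī = 204.8 cm⁴.
Top flange: 22 × 1.8, A = 39.6 cm², y = 18.7 cm, Ī = 10.692 cm⁴.
Hole (subtracted): ⌀0.8, A = 0.502655 cm², y = 0.9 cm, Ī = 0.0201062 cm⁴.
Centroid: ȳ = ΣA·y / ΣA = 9.85067 cm.
Transfer each piece to the centroidal x-axis using Ī + A·d² with d = y − 9.85067:
  bottom flange: d = -8.95067 cm → contributes +3183.22 cm⁴
  web: d = -0.0506655 cm → contributes +204.825 cm⁴
  top flange: d = 8.84933 cm → contributes +3111.8 cm⁴
  hole: d = -8.95067 cm → contributes −40.29 cm⁴
Total I = 6459.55 cm⁴.

I_x ≈ 6460 cm⁴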